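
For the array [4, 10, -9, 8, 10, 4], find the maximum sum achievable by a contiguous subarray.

Using Kadane's algorithm on [4, 10, -9, 8, 10, 4]:

Scanning through the array:
Position 1 (value 10): max_ending_here = 14, max_so_far = 14
Position 2 (value -9): max_ending_here = 5, max_so_far = 14
Position 3 (value 8): max_ending_here = 13, max_so_far = 14
Position 4 (value 10): max_ending_here = 23, max_so_far = 23
Position 5 (value 4): max_ending_here = 27, max_so_far = 27

Maximum subarray: [4, 10, -9, 8, 10, 4]
Maximum sum: 27

The maximum subarray is [4, 10, -9, 8, 10, 4] with sum 27. This subarray runs from index 0 to index 5.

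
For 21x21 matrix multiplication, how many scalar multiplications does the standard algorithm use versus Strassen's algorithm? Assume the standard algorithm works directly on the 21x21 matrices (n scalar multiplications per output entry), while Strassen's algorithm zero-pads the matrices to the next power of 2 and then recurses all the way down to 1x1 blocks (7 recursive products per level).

Matrix multiplication for 21x21 matrices:

Strassen's algorithm requires power-of-2 dimensions. Pad 21x21 to 32x32 (next power of 2).

Standard algorithm: 21^3 = 9261 multiplications
Strassen's algorithm: 7^(log2(32)) = 7^5 = 16807 multiplications
Difference: 9261 - 16807 = -7546 (Strassen uses MORE here due to padding overhead — for small or just-over-power-of-2 n, padding can outweigh the per-level savings)

Standard: 9261 multiplications (21^3). Strassen: 16807 multiplications (7^5, after padding to 32x32). Strassen reduces 8 recursive multiplications to 7 at each level.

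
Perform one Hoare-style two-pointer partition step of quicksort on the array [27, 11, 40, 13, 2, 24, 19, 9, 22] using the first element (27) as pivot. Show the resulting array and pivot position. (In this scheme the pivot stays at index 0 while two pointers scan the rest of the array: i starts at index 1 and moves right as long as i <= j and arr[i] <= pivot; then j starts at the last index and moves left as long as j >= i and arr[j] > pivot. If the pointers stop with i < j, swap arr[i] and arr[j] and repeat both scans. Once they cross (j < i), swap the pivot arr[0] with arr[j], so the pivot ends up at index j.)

Hoare-style two-pointer partition with pivot = 27:

Initial array: [27, 11, 40, 13, 2, 24, 19, 9, 22]

Pointers start at i = 1, j = 8.
i stops at index 2 (arr[2]=40 > 27), j stops at index 8 (arr[8]=22 <= 27): swap arr[2] and arr[8], array becomes [27, 11, 22, 13, 2, 24, 19, 9, 40]
i ends at 8, j ends at 7: the pointers have crossed (j < i), so scanning stops.

Swap pivot arr[0] with arr[7] to place pivot at position 7: [9, 11, 22, 13, 2, 24, 19, 27, 40]
Pivot position: 7

After partitioning with pivot 27, the array becomes [9, 11, 22, 13, 2, 24, 19, 27, 40]. The pivot is placed at index 7. All elements to the left of the pivot are <= 27, and all elements to the right are > 27.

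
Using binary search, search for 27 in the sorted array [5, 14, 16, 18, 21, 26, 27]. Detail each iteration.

Binary search for 27 in [5, 14, 16, 18, 21, 26, 27]:

lo=0, hi=6, mid=3, arr[mid]=18 -> 18 < 27, search right half
lo=4, hi=6, mid=5, arr[mid]=26 -> 26 < 27, search right half
lo=6, hi=6, mid=6, arr[mid]=27 -> Found target at index 6!

Binary search finds 27 at index 6 after 3 comparisons. The search repeatedly halves the search space by comparing with the middle element.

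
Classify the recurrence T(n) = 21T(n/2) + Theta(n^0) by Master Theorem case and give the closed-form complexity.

Master Theorem for T(n) = 21T(n/2) + O(n^0):

a = 21, b = 2, c = 0
log_b(a) = log_2(21) = 4.3923

Case 1: c = 0 < log_2(21) = 4.3923
T(n) = O(n^(log_2 21))

For T(n) = 21T(n/2) + O(n^0): log_2(21) = 4.3923. This is Case 1 of the Master Theorem (c < log_b(a), work dominated by leaves), giving O(n^(log_2 21)).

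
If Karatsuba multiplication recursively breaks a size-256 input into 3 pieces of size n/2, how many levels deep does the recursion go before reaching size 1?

For divide and conquer with division factor 2:

Problem sizes at each level:
Level 0: 256
Level 1: 128
Level 2: 64
Level 3: 32
Level 4: 16
Level 5: 8
Level 6: 4
Level 7: 2
Level 8: 1

The root is level 0 and the size-1 base case is level 8 (the tree spans levels 0 through 8, i.e. 9 levels counting the root), so the depth is the number of divisions: log_2(256) = 8

The recursion tree depth is log_2(256) = 8. At each level, the problem size is divided by 2, so it takes 8 divisions to reduce to a base case of size 1. The algorithm makes 3 recursive calls at each level.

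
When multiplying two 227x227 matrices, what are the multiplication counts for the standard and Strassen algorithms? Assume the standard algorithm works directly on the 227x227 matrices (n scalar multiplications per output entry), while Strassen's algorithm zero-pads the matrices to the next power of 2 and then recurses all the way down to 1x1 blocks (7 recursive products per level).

Matrix multiplication for 227x227 matrices:

Strassen's algorithm requires power-of-2 dimensions. Pad 227x227 to 256x256 (next power of 2).

Standard algorithm: 227^3 = 11697083 multiplications
Strassen's algorithm: 7^(log2(256)) = 7^8 = 5764801 multiplications
Savings: 11697083 - 5764801 = 5932282 multiplications

Standard: 11697083 multiplications (227^3). Strassen: 5764801 multiplications (7^8, after padding to 256x256). Strassen reduces 8 recursive multiplications to 7 at each level.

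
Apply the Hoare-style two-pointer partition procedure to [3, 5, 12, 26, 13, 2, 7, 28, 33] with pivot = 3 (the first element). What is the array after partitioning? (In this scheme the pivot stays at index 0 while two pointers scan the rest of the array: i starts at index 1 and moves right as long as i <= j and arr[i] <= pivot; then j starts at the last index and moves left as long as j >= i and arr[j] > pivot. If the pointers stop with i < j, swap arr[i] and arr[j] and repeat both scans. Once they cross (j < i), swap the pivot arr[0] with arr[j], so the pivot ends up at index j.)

Hoare-style two-pointer partition with pivot = 3:

Initial array: [3, 5, 12, 26, 13, 2, 7, 28, 33]

Pointers start at i = 1, j = 8.
i stops at index 1 (arr[1]=5 > 3), j stops at index 5 (arr[5]=2 <= 3): swap arr[1] and arr[5], array becomes [3, 2, 12, 26, 13, 5, 7, 28, 33]
i ends at 2, j ends at 1: the pointers have crossed (j < i), so scanning stops.

Swap pivot arr[0] with arr[1] to place pivot at position 1: [2, 3, 12, 26, 13, 5, 7, 28, 33]
Pivot position: 1

After partitioning with pivot 3, the array becomes [2, 3, 12, 26, 13, 5, 7, 28, 33]. The pivot is placed at index 1. All elements to the left of the pivot are <= 3, and all elements to the right are > 3.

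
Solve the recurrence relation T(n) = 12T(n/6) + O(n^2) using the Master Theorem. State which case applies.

Master Theorem for T(n) = 12T(n/6) + O(n^2):

a = 12, b = 6, c = 2
log_b(a) = log_6(12) = 1.3869

Case 3: c = 2 > log_6(12) = 1.3869
T(n) = O(n^2) = O(n^2)

For T(n) = 12T(n/6) + O(n^2): log_6(12) = 1.3869. This is Case 3 of the Master Theorem (c > log_b(a), work dominated by root), giving O(n^2).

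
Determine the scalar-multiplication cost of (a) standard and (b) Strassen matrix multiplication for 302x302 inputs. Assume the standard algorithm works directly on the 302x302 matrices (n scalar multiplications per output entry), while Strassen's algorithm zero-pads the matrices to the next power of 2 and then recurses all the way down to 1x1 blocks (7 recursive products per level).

Matrix multiplication for 302x302 matrices:

Strassen's algorithm requires power-of-2 dimensions. Pad 302x302 to 512x512 (next power of 2).

Standard algorithm: 302^3 = 27543608 multiplications
Strassen's algorithm: 7^(log2(512)) = 7^9 = 40353607 multiplications
Difference: 27543608 - 40353607 = -12809999 (Strassen uses MORE here due to padding overhead — for small or just-over-power-of-2 n, padding can outweigh the per-level savings)

Standard: 27543608 multiplications (302^3). Strassen: 40353607 multiplications (7^9, after padding to 512x512). Strassen reduces 8 recursive multiplications to 7 at each level.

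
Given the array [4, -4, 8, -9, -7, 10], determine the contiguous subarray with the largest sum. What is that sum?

Using Kadane's algorithm on [4, -4, 8, -9, -7, 10]:

Scanning through the array:
Position 1 (value -4): max_ending_here = 0, max_so_far = 4
Position 2 (value 8): max_ending_here = 8, max_so_far = 8
Position 3 (value -9): max_ending_here = -1, max_so_far = 8
Position 4 (value -7): max_ending_here = -7, max_so_far = 8
Position 5 (value 10): max_ending_here = 10, max_so_far = 10

Maximum subarray: [10]
Maximum sum: 10

The maximum subarray is [10] with sum 10. This subarray runs from index 5 to index 5.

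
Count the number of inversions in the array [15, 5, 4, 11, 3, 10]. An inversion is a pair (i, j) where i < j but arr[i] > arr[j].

Finding inversions in [15, 5, 4, 11, 3, 10]:

(0, 1): arr[0]=15 > arr[1]=5
(0, 2): arr[0]=15 > arr[2]=4
(0, 3): arr[0]=15 > arr[3]=11
(0, 4): arr[0]=15 > arr[4]=3
(0, 5): arr[0]=15 > arr[5]=10
(1, 2): arr[1]=5 > arr[2]=4
(1, 4): arr[1]=5 > arr[4]=3
(2, 4): arr[2]=4 > arr[4]=3
(3, 4): arr[3]=11 > arr[4]=3
(3, 5): arr[3]=11 > arr[5]=10

Total inversions: 10

The array has 10 inversion(s): (0,1), (0,2), (0,3), (0,4), (0,5), (1,2), (1,4), (2,4), (3,4), (3,5). Each pair (i,j) satisfies i < j and arr[i] > arr[j].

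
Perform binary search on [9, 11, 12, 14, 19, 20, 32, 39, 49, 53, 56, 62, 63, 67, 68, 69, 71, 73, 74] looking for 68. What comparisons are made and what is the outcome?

Binary search for 68 in [9, 11, 12, 14, 19, 20, 32, 39, 49, 53, 56, 62, 63, 67, 68, 69, 71, 73, 74]:

lo=0, hi=18, mid=9, arr[mid]=53 -> 53 < 68, search right half
lo=10, hi=18, mid=14, arr[mid]=68 -> Found target at index 14!

Binary search finds 68 at index 14 after 2 comparisons. The search repeatedly halves the search space by comparing with the middle element.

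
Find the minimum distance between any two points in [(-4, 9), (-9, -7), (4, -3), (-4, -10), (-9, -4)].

Computing all pairwise distances among 5 points:

d((-4, 9), (-9, -7)) = 16.7631
d((-4, 9), (4, -3)) = 14.4222
d((-4, 9), (-4, -10)) = 19.0
d((-4, 9), (-9, -4)) = 13.9284
d((-9, -7), (4, -3)) = 13.6015
d((-9, -7), (-4, -10)) = 5.831
d((-9, -7), (-9, -4)) = 3.0 <-- minimum
d((4, -3), (-4, -10)) = 10.6301
d((4, -3), (-9, -4)) = 13.0384
d((-4, -10), (-9, -4)) = 7.8102

Closest pair: (-9, -7) and (-9, -4) with distance 3.0

The closest pair is (-9, -7) and (-9, -4) with Euclidean distance 3.0. For 5 points, brute-force pairwise comparison is shown above. For large n, the divide-and-conquer algorithm (sort by x, recurse on halves, check the dividing strip) achieves O(n log n).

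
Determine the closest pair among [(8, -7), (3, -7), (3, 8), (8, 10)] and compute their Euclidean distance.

Computing all pairwise distances among 4 points:

d((8, -7), (3, -7)) = 5.0 <-- minimum
d((8, -7), (3, 8)) = 15.8114
d((8, -7), (8, 10)) = 17.0
d((3, -7), (3, 8)) = 15.0
d((3, -7), (8, 10)) = 17.72
d((3, 8), (8, 10)) = 5.3852

Closest pair: (8, -7) and (3, -7) with distance 5.0

The closest pair is (8, -7) and (3, -7) with Euclidean distance 5.0. For 4 points, brute-force pairwise comparison is shown above. For large n, the divide-and-conquer algorithm (sort by x, recurse on halves, check the dividing strip) achieves O(n log n).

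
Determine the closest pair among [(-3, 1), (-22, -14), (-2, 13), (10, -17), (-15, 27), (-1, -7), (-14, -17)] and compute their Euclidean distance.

Computing all pairwise distances among 7 points:

d((-3, 1), (-22, -14)) = 24.2074
d((-3, 1), (-2, 13)) = 12.0416
d((-3, 1), (10, -17)) = 22.2036
d((-3, 1), (-15, 27)) = 28.6356
d((-3, 1), (-1, -7)) = 8.2462 <-- minimum
d((-3, 1), (-14, -17)) = 21.095
d((-22, -14), (-2, 13)) = 33.6006
d((-22, -14), (10, -17)) = 32.1403
d((-22, -14), (-15, 27)) = 41.5933
d((-22, -14), (-1, -7)) = 22.1359
d((-22, -14), (-14, -17)) = 8.544
d((-2, 13), (10, -17)) = 32.311
d((-2, 13), (-15, 27)) = 19.105
d((-2, 13), (-1, -7)) = 20.025
d((-2, 13), (-14, -17)) = 32.311
d((10, -17), (-15, 27)) = 50.6063
d((10, -17), (-1, -7)) = 14.8661
d((10, -17), (-14, -17)) = 24.0
d((-15, 27), (-1, -7)) = 36.7696
d((-15, 27), (-14, -17)) = 44.0114
d((-1, -7), (-14, -17)) = 16.4012

Closest pair: (-3, 1) and (-1, -7) with distance 8.2462

The closest pair is (-3, 1) and (-1, -7) with Euclidean distance 8.2462. For 7 points, brute-force pairwise comparison is shown above. For large n, the divide-and-conquer algorithm (sort by x, recurse on halves, check the dividing strip) achieves O(n log n).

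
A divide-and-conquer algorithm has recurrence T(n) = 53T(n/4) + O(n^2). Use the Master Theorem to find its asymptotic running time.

Master Theorem for T(n) = 53T(n/4) + O(n^2):

a = 53, b = 4, c = 2
log_b(a) = log_4(53) = 2.8640

Case 1: c = 2 < log_4(53) = 2.8640
T(n) = O(n^(log_4 53))

For T(n) = 53T(n/4) + O(n^2): log_4(53) = 2.8640. This is Case 1 of the Master Theorem (c < log_b(a), work dominated by leaves), giving O(n^(log_4 53)).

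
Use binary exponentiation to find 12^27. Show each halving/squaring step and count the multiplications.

Computing 12^27 by squaring (build up from 12^1; each line after the first costs one multiplication):

12^1 = 12
12^2 = (12^1)^2 = 12^2 = 144
12^3 = 12 * 12^2 = 12 * 144 = 1728
12^6 = (12^3)^2 = 1728^2 = 2985984
12^12 = (12^6)^2 = 2985984^2 = 8916100448256
12^13 = 12 * 12^12 = 12 * 8916100448256 = 106993205379072
12^26 = (12^13)^2 = 106993205379072^2 = 11447545997288281555215581184
12^27 = 12 * 12^26 = 12 * 11447545997288281555215581184 = 137370551967459378662586974208

Result: 137370551967459378662586974208
Multiplications needed: 7 (7 lines after 12^1)

12^27 = 137370551967459378662586974208. Using exponentiation by squaring, this requires 7 multiplications. The key idea: if the exponent is even, square the half-power; if odd, multiply by the base once.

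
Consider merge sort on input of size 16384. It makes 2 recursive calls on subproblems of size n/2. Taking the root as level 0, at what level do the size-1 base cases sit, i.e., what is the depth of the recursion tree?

For divide and conquer with division factor 2:

Problem sizes at each level:
Level 0: 16384
Level 1: 8192
Level 2: 4096
Level 3: 2048
Level 4: 1024
Level 5: 512
Level 6: 256
Level 7: 128
Level 8: 64
Level 9: 32
Level 10: 16
Level 11: 8
Level 12: 4
Level 13: 2
Level 14: 1

The root is level 0 and the size-1 base case is level 14 (the tree spans levels 0 through 14, i.e. 15 levels counting the root), so the depth is the number of divisions: log_2(16384) = 14

The recursion tree depth is log_2(16384) = 14. At each level, the problem size is divided by 2, so it takes 14 divisions to reduce to a base case of size 1. The algorithm makes 2 recursive calls at each level.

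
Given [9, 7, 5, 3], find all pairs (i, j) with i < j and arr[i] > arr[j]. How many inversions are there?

Finding inversions in [9, 7, 5, 3]:

(0, 1): arr[0]=9 > arr[1]=7
(0, 2): arr[0]=9 > arr[2]=5
(0, 3): arr[0]=9 > arr[3]=3
(1, 2): arr[1]=7 > arr[2]=5
(1, 3): arr[1]=7 > arr[3]=3
(2, 3): arr[2]=5 > arr[3]=3

Total inversions: 6

The array has 6 inversion(s): (0,1), (0,2), (0,3), (1,2), (1,3), (2,3). Each pair (i,j) satisfies i < j and arr[i] > arr[j].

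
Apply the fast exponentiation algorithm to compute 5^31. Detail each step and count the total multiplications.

Computing 5^31 by squaring (build up from 5^1; each line after the first costs one multiplication):

5^1 = 5
5^2 = (5^1)^2 = 5^2 = 25
5^3 = 5 * 5^2 = 5 * 25 = 125
5^6 = (5^3)^2 = 125^2 = 15625
5^7 = 5 * 5^6 = 5 * 15625 = 78125
5^14 = (5^7)^2 = 78125^2 = 6103515625
5^15 = 5 * 5^14 = 5 * 6103515625 = 30517578125
5^30 = (5^15)^2 = 30517578125^2 = 931322574615478515625
5^31 = 5 * 5^30 = 5 * 931322574615478515625 = 4656612873077392578125

Result: 4656612873077392578125
Multiplications needed: 8 (8 lines after 5^1)

5^31 = 4656612873077392578125. Using exponentiation by squaring, this requires 8 multiplications. The key idea: if the exponent is even, square the half-power; if odd, multiply by the base once.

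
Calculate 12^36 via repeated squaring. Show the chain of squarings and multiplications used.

Computing 12^36 by squaring (build up from 12^1; each line after the first costs one multiplication):

12^1 = 12
12^2 = (12^1)^2 = 12^2 = 144
12^4 = (12^2)^2 = 144^2 = 20736
12^8 = (12^4)^2 = 20736^2 = 429981696
12^9 = 12 * 12^8 = 12 * 429981696 = 5159780352
12^18 = (12^9)^2 = 5159780352^2 = 26623333280885243904
12^36 = (12^18)^2 = 26623333280885243904^2 = 708801874985091845381344307009569161216

Result: 708801874985091845381344307009569161216
Multiplications needed: 6 (6 lines after 12^1)

12^36 = 708801874985091845381344307009569161216. Using exponentiation by squaring, this requires 6 multiplications. The key idea: if the exponent is even, square the half-power; if odd, multiply by the base once.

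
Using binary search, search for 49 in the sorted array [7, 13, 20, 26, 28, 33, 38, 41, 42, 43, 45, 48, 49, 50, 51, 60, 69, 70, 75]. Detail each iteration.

Binary search for 49 in [7, 13, 20, 26, 28, 33, 38, 41, 42, 43, 45, 48, 49, 50, 51, 60, 69, 70, 75]:

lo=0, hi=18, mid=9, arr[mid]=43 -> 43 < 49, search right half
lo=10, hi=18, mid=14, arr[mid]=51 -> 51 > 49, search left half
lo=10, hi=13, mid=11, arr[mid]=48 -> 48 < 49, search right half
lo=12, hi=13, mid=12, arr[mid]=49 -> Found target at index 12!

Binary search finds 49 at index 12 after 4 comparisons. The search repeatedly halves the search space by comparing with the middle element.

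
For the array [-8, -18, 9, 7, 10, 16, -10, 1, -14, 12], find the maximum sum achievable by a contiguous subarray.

Using Kadane's algorithm on [-8, -18, 9, 7, 10, 16, -10, 1, -14, 12]:

Scanning through the array:
Position 1 (value -18): max_ending_here = -18, max_so_far = -8
Position 2 (value 9): max_ending_here = 9, max_so_far = 9
Position 3 (value 7): max_ending_here = 16, max_so_far = 16
Position 4 (value 10): max_ending_here = 26, max_so_far = 26
Position 5 (value 16): max_ending_here = 42, max_so_far = 42
Position 6 (value -10): max_ending_here = 32, max_so_far = 42
Position 7 (value 1): max_ending_here = 33, max_so_far = 42
Position 8 (value -14): max_ending_here = 19, max_so_far = 42
Position 9 (value 12): max_ending_here = 31, max_so_far = 42

Maximum subarray: [9, 7, 10, 16]
Maximum sum: 42

The maximum subarray is [9, 7, 10, 16] with sum 42. This subarray runs from index 2 to index 5.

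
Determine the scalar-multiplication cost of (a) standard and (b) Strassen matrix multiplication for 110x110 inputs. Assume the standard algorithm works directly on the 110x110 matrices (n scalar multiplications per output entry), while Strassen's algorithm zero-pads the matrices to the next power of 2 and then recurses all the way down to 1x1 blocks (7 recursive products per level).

Matrix multiplication for 110x110 matrices:

Strassen's algorithm requires power-of-2 dimensions. Pad 110x110 to 128x128 (next power of 2).

Standard algorithm: 110^3 = 1331000 multiplications
Strassen's algorithm: 7^(log2(128)) = 7^7 = 823543 multiplications
Savings: 1331000 - 823543 = 507457 multiplications

Standard: 1331000 multiplications (110^3). Strassen: 823543 multiplications (7^7, after padding to 128x128). Strassen reduces 8 recursive multiplications to 7 at each level.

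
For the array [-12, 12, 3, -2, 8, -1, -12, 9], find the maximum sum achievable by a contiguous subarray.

Using Kadane's algorithm on [-12, 12, 3, -2, 8, -1, -12, 9]:

Scanning through the array:
Position 1 (value 12): max_ending_here = 12, max_so_far = 12
Position 2 (value 3): max_ending_here = 15, max_so_far = 15
Position 3 (value -2): max_ending_here = 13, max_so_far = 15
Position 4 (value 8): max_ending_here = 21, max_so_far = 21
Position 5 (value -1): max_ending_here = 20, max_so_far = 21
Position 6 (value -12): max_ending_here = 8, max_so_far = 21
Position 7 (value 9): max_ending_here = 17, max_so_far = 21

Maximum subarray: [12, 3, -2, 8]
Maximum sum: 21

The maximum subarray is [12, 3, -2, 8] with sum 21. This subarray runs from index 1 to index 4.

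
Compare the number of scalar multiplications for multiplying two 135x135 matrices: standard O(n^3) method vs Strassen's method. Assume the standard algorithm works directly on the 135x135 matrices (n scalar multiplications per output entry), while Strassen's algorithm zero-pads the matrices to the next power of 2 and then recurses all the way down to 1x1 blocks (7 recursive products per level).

Matrix multiplication for 135x135 matrices:

Strassen's algorithm requires power-of-2 dimensions. Pad 135x135 to 256x256 (next power of 2).

Standard algorithm: 135^3 = 2460375 multiplications
Strassen's algorithm: 7^(log2(256)) = 7^8 = 5764801 multiplications
Difference: 2460375 - 5764801 = -3304426 (Strassen uses MORE here due to padding overhead — for small or just-over-power-of-2 n, padding can outweigh the per-level savings)

Standard: 2460375 multiplications (135^3). Strassen: 5764801 multiplications (7^8, after padding to 256x256). Strassen reduces 8 recursive multiplications to 7 at each level.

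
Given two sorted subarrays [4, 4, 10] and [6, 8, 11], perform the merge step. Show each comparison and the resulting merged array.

Merging process:

Compare 4 vs 6: take 4 from left. Merged: [4]
Compare 4 vs 6: take 4 from left. Merged: [4, 4]
Compare 10 vs 6: take 6 from right. Merged: [4, 4, 6]
Compare 10 vs 8: take 8 from right. Merged: [4, 4, 6, 8]
Compare 10 vs 11: take 10 from left. Merged: [4, 4, 6, 8, 10]
Append remaining from right: [11]. Merged: [4, 4, 6, 8, 10, 11]

Final merged array: [4, 4, 6, 8, 10, 11]
Total comparisons: 5

The merged array is [4, 4, 6, 8, 10, 11], requiring 5 comparisons. The merge step runs in O(n) time where n is the total number of elements.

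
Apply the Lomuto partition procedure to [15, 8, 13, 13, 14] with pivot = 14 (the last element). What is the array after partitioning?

Lomuto partition with pivot = 14:

Initial array: [15, 8, 13, 13, 14]

arr[0]=15 > 14: no swap
arr[1]=8 <= 14: swap with position 0, array becomes [8, 15, 13, 13, 14]
arr[2]=13 <= 14: swap with position 1, array becomes [8, 13, 15, 13, 14]
arr[3]=13 <= 14: swap with position 2, array becomes [8, 13, 13, 15, 14]

Place pivot at position 3: [8, 13, 13, 14, 15]
Pivot position: 3

After partitioning with pivot 14, the array becomes [8, 13, 13, 14, 15]. The pivot is placed at index 3. All elements to the left of the pivot are <= 14, and all elements to the right are > 14.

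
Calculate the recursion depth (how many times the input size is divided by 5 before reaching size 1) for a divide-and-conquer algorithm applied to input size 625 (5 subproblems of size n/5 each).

For divide and conquer with division factor 5:

Problem sizes at each level:
Level 0: 625
Level 1: 125
Level 2: 25
Level 3: 5
Level 4: 1

The root is level 0 and the size-1 base case is level 4 (the tree spans levels 0 through 4, i.e. 5 levels counting the root), so the depth is the number of divisions: log_5(625) = 4

The recursion tree depth is log_5(625) = 4. At each level, the problem size is divided by 5, so it takes 4 divisions to reduce to a base case of size 1. The algorithm makes 5 recursive calls at each level.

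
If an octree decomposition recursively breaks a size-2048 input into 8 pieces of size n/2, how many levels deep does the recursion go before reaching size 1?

For divide and conquer with division factor 2:

Problem sizes at each level:
Level 0: 2048
Level 1: 1024
Level 2: 512
Level 3: 256
Level 4: 128
Level 5: 64
Level 6: 32
Level 7: 16
Level 8: 8
Level 9: 4
Level 10: 2
Level 11: 1

The root is level 0 and the size-1 base case is level 11 (the tree spans levels 0 through 11, i.e. 12 levels counting the root), so the depth is the number of divisions: log_2(2048) = 11

The recursion tree depth is log_2(2048) = 11. At each level, the problem size is divided by 2, so it takes 11 divisions to reduce to a base case of size 1. The algorithm makes 8 recursive calls at each level.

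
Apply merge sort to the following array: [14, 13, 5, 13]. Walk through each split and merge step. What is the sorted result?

Merge sort trace:

Split: [14, 13, 5, 13] -> [14, 13] and [5, 13]
  Split: [14, 13] -> [14] and [13]
  Merge: [14] + [13] -> [13, 14]
  Split: [5, 13] -> [5] and [13]
  Merge: [5] + [13] -> [5, 13]
Merge: [13, 14] + [5, 13] -> [5, 13, 13, 14]

Final sorted array: [5, 13, 13, 14]

The merge sort proceeds by recursively splitting the array and merging sorted halves.
After all merges, the sorted array is [5, 13, 13, 14].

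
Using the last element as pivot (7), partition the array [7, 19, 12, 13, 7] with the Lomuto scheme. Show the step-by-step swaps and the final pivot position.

Lomuto partition with pivot = 7:

Initial array: [7, 19, 12, 13, 7]

arr[0]=7 <= 7: swap with position 0, array becomes [7, 19, 12, 13, 7]
arr[1]=19 > 7: no swap
arr[2]=12 > 7: no swap
arr[3]=13 > 7: no swap

Place pivot at position 1: [7, 7, 12, 13, 19]
Pivot position: 1

After partitioning with pivot 7, the array becomes [7, 7, 12, 13, 19]. The pivot is placed at index 1. All elements to the left of the pivot are <= 7, and all elements to the right are > 7.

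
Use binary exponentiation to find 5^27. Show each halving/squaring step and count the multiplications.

Computing 5^27 by squaring (build up from 5^1; each line after the first costs one multiplication):

5^1 = 5
5^2 = (5^1)^2 = 5^2 = 25
5^3 = 5 * 5^2 = 5 * 25 = 125
5^6 = (5^3)^2 = 125^2 = 15625
5^12 = (5^6)^2 = 15625^2 = 244140625
5^13 = 5 * 5^12 = 5 * 244140625 = 1220703125
5^26 = (5^13)^2 = 1220703125^2 = 1490116119384765625
5^27 = 5 * 5^26 = 5 * 1490116119384765625 = 7450580596923828125

Result: 7450580596923828125
Multiplications needed: 7 (7 lines after 5^1)

5^27 = 7450580596923828125. Using exponentiation by squaring, this requires 7 multiplications. The key idea: if the exponent is even, square the half-power; if odd, multiply by the base once.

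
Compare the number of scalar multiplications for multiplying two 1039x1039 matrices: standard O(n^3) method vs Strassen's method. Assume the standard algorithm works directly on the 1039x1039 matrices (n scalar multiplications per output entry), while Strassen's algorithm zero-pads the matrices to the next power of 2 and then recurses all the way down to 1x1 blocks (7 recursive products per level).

Matrix multiplication for 1039x1039 matrices:

Strassen's algorithm requires power-of-2 dimensions. Pad 1039x1039 to 2048x2048 (next power of 2).

Standard algorithm: 1039^3 = 1121622319 multiplications
Strassen's algorithm: 7^(log2(2048)) = 7^11 = 1977326743 multiplications
Difference: 1121622319 - 1977326743 = -855704424 (Strassen uses MORE here due to padding overhead — for small or just-over-power-of-2 n, padding can outweigh the per-level savings)

Standard: 1121622319 multiplications (1039^3). Strassen: 1977326743 multiplications (7^11, after padding to 2048x2048). Strassen reduces 8 recursive multiplications to 7 at each level.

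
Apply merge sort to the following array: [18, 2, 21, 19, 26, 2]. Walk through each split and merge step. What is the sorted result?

Merge sort trace:

Split: [18, 2, 21, 19, 26, 2] -> [18, 2, 21] and [19, 26, 2]
  Split: [18, 2, 21] -> [18] and [2, 21]
    Split: [2, 21] -> [2] and [21]
    Merge: [2] + [21] -> [2, 21]
  Merge: [18] + [2, 21] -> [2, 18, 21]
  Split: [19, 26, 2] -> [19] and [26, 2]
    Split: [26, 2] -> [26] and [2]
    Merge: [26] + [2] -> [2, 26]
  Merge: [19] + [2, 26] -> [2, 19, 26]
Merge: [2, 18, 21] + [2, 19, 26] -> [2, 2, 18, 19, 21, 26]

Final sorted array: [2, 2, 18, 19, 21, 26]

The merge sort proceeds by recursively splitting the array and merging sorted halves.
After all merges, the sorted array is [2, 2, 18, 19, 21, 26].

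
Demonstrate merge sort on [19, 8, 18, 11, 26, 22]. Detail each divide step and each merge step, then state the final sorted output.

Merge sort trace:

Split: [19, 8, 18, 11, 26, 22] -> [19, 8, 18] and [11, 26, 22]
  Split: [19, 8, 18] -> [19] and [8, 18]
    Split: [8, 18] -> [8] and [18]
    Merge: [8] + [18] -> [8, 18]
  Merge: [19] + [8, 18] -> [8, 18, 19]
  Split: [11, 26, 22] -> [11] and [26, 22]
    Split: [26, 22] -> [26] and [22]
    Merge: [26] + [22] -> [22, 26]
  Merge: [11] + [22, 26] -> [11, 22, 26]
Merge: [8, 18, 19] + [11, 22, 26] -> [8, 11, 18, 19, 22, 26]

Final sorted array: [8, 11, 18, 19, 22, 26]

The merge sort proceeds by recursively splitting the array and merging sorted halves.
After all merges, the sorted array is [8, 11, 18, 19, 22, 26].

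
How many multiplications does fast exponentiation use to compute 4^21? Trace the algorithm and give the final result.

Computing 4^21 by squaring (build up from 4^1; each line after the first costs one multiplication):

4^1 = 4
4^2 = (4^1)^2 = 4^2 = 16
4^4 = (4^2)^2 = 16^2 = 256
4^5 = 4 * 4^4 = 4 * 256 = 1024
4^10 = (4^5)^2 = 1024^2 = 1048576
4^20 = (4^10)^2 = 1048576^2 = 1099511627776
4^21 = 4 * 4^20 = 4 * 1099511627776 = 4398046511104

Result: 4398046511104
Multiplications needed: 6 (6 lines after 4^1)

4^21 = 4398046511104. Using exponentiation by squaring, this requires 6 multiplications. The key idea: if the exponent is even, square the half-power; if odd, multiply by the base once.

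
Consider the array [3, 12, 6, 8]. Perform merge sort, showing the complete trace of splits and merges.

Merge sort trace:

Split: [3, 12, 6, 8] -> [3, 12] and [6, 8]
  Split: [3, 12] -> [3] and [12]
  Merge: [3] + [12] -> [3, 12]
  Split: [6, 8] -> [6] and [8]
  Merge: [6] + [8] -> [6, 8]
Merge: [3, 12] + [6, 8] -> [3, 6, 8, 12]

Final sorted array: [3, 6, 8, 12]

The merge sort proceeds by recursively splitting the array and merging sorted halves.
After all merges, the sorted array is [3, 6, 8, 12].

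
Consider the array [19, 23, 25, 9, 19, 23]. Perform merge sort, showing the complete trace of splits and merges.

Merge sort trace:

Split: [19, 23, 25, 9, 19, 23] -> [19, 23, 25] and [9, 19, 23]
  Split: [19, 23, 25] -> [19] and [23, 25]
    Split: [23, 25] -> [23] and [25]
    Merge: [23] + [25] -> [23, 25]
  Merge: [19] + [23, 25] -> [19, 23, 25]
  Split: [9, 19, 23] -> [9] and [19, 23]
    Split: [19, 23] -> [19] and [23]
    Merge: [19] + [23] -> [19, 23]
  Merge: [9] + [19, 23] -> [9, 19, 23]
Merge: [19, 23, 25] + [9, 19, 23] -> [9, 19, 19, 23, 23, 25]

Final sorted array: [9, 19, 19, 23, 23, 25]

The merge sort proceeds by recursively splitting the array and merging sorted halves.
After all merges, the sorted array is [9, 19, 19, 23, 23, 25].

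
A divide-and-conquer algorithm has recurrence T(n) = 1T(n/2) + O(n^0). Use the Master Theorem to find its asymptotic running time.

Master Theorem for T(n) = 1T(n/2) + O(n^0):

a = 1, b = 2, c = 0
log_b(a) = log_2(1) = 0.0000

Case 2: c = 0 = log_2(1) = 0.0000
T(n) = O(n^0 log n) = O(log n)

For T(n) = 1T(n/2) + O(n^0): log_2(1) = 0.0000. This is Case 2 of the Master Theorem (c = log_b(a), equal work at all levels), giving O(log n).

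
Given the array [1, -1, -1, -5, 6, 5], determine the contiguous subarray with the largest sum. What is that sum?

Using Kadane's algorithm on [1, -1, -1, -5, 6, 5]:

Scanning through the array:
Position 1 (value -1): max_ending_here = 0, max_so_far = 1
Position 2 (value -1): max_ending_here = -1, max_so_far = 1
Position 3 (value -5): max_ending_here = -5, max_so_far = 1
Position 4 (value 6): max_ending_here = 6, max_so_far = 6
Position 5 (value 5): max_ending_here = 11, max_so_far = 11

Maximum subarray: [6, 5]
Maximum sum: 11

The maximum subarray is [6, 5] with sum 11. This subarray runs from index 4 to index 5.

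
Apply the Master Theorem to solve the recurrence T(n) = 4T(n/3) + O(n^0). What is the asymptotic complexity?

Master Theorem for T(n) = 4T(n/3) + O(n^0):

a = 4, b = 3, c = 0
log_b(a) = log_3(4) = 1.2619

Case 1: c = 0 < log_3(4) = 1.2619
T(n) = O(n^(log_3 4))

For T(n) = 4T(n/3) + O(n^0): log_3(4) = 1.2619. This is Case 1 of the Master Theorem (c < log_b(a), work dominated by leaves), giving O(n^(log_3 4)).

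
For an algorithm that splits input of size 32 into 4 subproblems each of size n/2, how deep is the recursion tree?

For divide and conquer with division factor 2:

Problem sizes at each level:
Level 0: 32
Level 1: 16
Level 2: 8
Level 3: 4
Level 4: 2
Level 5: 1

The root is level 0 and the size-1 base case is level 5 (the tree spans levels 0 through 5, i.e. 6 levels counting the root), so the depth is the number of divisions: log_2(32) = 5

The recursion tree depth is log_2(32) = 5. At each level, the problem size is divided by 2, so it takes 5 divisions to reduce to a base case of size 1. The algorithm makes 4 recursive calls at each level.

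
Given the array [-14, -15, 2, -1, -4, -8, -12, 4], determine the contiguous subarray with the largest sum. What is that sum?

Using Kadane's algorithm on [-14, -15, 2, -1, -4, -8, -12, 4]:

Scanning through the array:
Position 1 (value -15): max_ending_here = -15, max_so_far = -14
Position 2 (value 2): max_ending_here = 2, max_so_far = 2
Position 3 (value -1): max_ending_here = 1, max_so_far = 2
Position 4 (value -4): max_ending_here = -3, max_so_far = 2
Position 5 (value -8): max_ending_here = -8, max_so_far = 2
Position 6 (value -12): max_ending_here = -12, max_so_far = 2
Position 7 (value 4): max_ending_here = 4, max_so_far = 4

Maximum subarray: [4]
Maximum sum: 4

The maximum subarray is [4] with sum 4. This subarray runs from index 7 to index 7.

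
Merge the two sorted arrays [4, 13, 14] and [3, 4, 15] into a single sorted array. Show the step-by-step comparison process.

Merging process:

Compare 4 vs 3: take 3 from right. Merged: [3]
Compare 4 vs 4: take 4 from left. Merged: [3, 4]
Compare 13 vs 4: take 4 from right. Merged: [3, 4, 4]
Compare 13 vs 15: take 13 from left. Merged: [3, 4, 4, 13]
Compare 14 vs 15: take 14 from left. Merged: [3, 4, 4, 13, 14]
Append remaining from right: [15]. Merged: [3, 4, 4, 13, 14, 15]

Final merged array: [3, 4, 4, 13, 14, 15]
Total comparisons: 5

The merged array is [3, 4, 4, 13, 14, 15], requiring 5 comparisons. The merge step runs in O(n) time where n is the total number of elements.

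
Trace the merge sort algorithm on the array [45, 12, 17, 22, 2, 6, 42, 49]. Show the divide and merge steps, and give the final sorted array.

Merge sort trace:

Split: [45, 12, 17, 22, 2, 6, 42, 49] -> [45, 12, 17, 22] and [2, 6, 42, 49]
  Split: [45, 12, 17, 22] -> [45, 12] and [17, 22]
    Split: [45, 12] -> [45] and [12]
    Merge: [45] + [12] -> [12, 45]
    Split: [17, 22] -> [17] and [22]
    Merge: [17] + [22] -> [17, 22]
  Merge: [12, 45] + [17, 22] -> [12, 17, 22, 45]
  Split: [2, 6, 42, 49] -> [2, 6] and [42, 49]
    Split: [2, 6] -> [2] and [6]
    Merge: [2] + [6] -> [2, 6]
    Split: [42, 49] -> [42] and [49]
    Merge: [42] + [49] -> [42, 49]
  Merge: [2, 6] + [42, 49] -> [2, 6, 42, 49]
Merge: [12, 17, 22, 45] + [2, 6, 42, 49] -> [2, 6, 12, 17, 22, 42, 45, 49]

Final sorted array: [2, 6, 12, 17, 22, 42, 45, 49]

The merge sort proceeds by recursively splitting the array and merging sorted halves.
After all merges, the sorted array is [2, 6, 12, 17, 22, 42, 45, 49].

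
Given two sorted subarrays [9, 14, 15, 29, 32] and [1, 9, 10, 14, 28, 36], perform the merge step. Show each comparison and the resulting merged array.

Merging process:

Compare 9 vs 1: take 1 from right. Merged: [1]
Compare 9 vs 9: take 9 from left. Merged: [1, 9]
Compare 14 vs 9: take 9 from right. Merged: [1, 9, 9]
Compare 14 vs 10: take 10 from right. Merged: [1, 9, 9, 10]
Compare 14 vs 14: take 14 from left. Merged: [1, 9, 9, 10, 14]
Compare 15 vs 14: take 14 from right. Merged: [1, 9, 9, 10, 14, 14]
Compare 15 vs 28: take 15 from left. Merged: [1, 9, 9, 10, 14, 14, 15]
Compare 29 vs 28: take 28 from right. Merged: [1, 9, 9, 10, 14, 14, 15, 28]
Compare 29 vs 36: take 29 from left. Merged: [1, 9, 9, 10, 14, 14, 15, 28, 29]
Compare 32 vs 36: take 32 from left. Merged: [1, 9, 9, 10, 14, 14, 15, 28, 29, 32]
Append remaining from right: [36]. Merged: [1, 9, 9, 10, 14, 14, 15, 28, 29, 32, 36]

Final merged array: [1, 9, 9, 10, 14, 14, 15, 28, 29, 32, 36]
Total comparisons: 10

The merged array is [1, 9, 9, 10, 14, 14, 15, 28, 29, 32, 36], requiring 10 comparisons. The merge step runs in O(n) time where n is the total number of elements.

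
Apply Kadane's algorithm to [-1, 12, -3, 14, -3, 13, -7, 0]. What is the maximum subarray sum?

Using Kadane's algorithm on [-1, 12, -3, 14, -3, 13, -7, 0]:

Scanning through the array:
Position 1 (value 12): max_ending_here = 12, max_so_far = 12
Position 2 (value -3): max_ending_here = 9, max_so_far = 12
Position 3 (value 14): max_ending_here = 23, max_so_far = 23
Position 4 (value -3): max_ending_here = 20, max_so_far = 23
Position 5 (value 13): max_ending_here = 33, max_so_far = 33
Position 6 (value -7): max_ending_here = 26, max_so_far = 33
Position 7 (value 0): max_ending_here = 26, max_so_far = 33

Maximum subarray: [12, -3, 14, -3, 13]
Maximum sum: 33

The maximum subarray is [12, -3, 14, -3, 13] with sum 33. This subarray runs from index 1 to index 5.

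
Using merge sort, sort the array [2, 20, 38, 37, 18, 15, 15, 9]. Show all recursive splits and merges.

Merge sort trace:

Split: [2, 20, 38, 37, 18, 15, 15, 9] -> [2, 20, 38, 37] and [18, 15, 15, 9]
  Split: [2, 20, 38, 37] -> [2, 20] and [38, 37]
    Split: [2, 20] -> [2] and [20]
    Merge: [2] + [20] -> [2, 20]
    Split: [38, 37] -> [38] and [37]
    Merge: [38] + [37] -> [37, 38]
  Merge: [2, 20] + [37, 38] -> [2, 20, 37, 38]
  Split: [18, 15, 15, 9] -> [18, 15] and [15, 9]
    Split: [18, 15] -> [18] and [15]
    Merge: [18] + [15] -> [15, 18]
    Split: [15, 9] -> [15] and [9]
    Merge: [15] + [9] -> [9, 15]
  Merge: [15, 18] + [9, 15] -> [9, 15, 15, 18]
Merge: [2, 20, 37, 38] + [9, 15, 15, 18] -> [2, 9, 15, 15, 18, 20, 37, 38]

Final sorted array: [2, 9, 15, 15, 18, 20, 37, 38]

The merge sort proceeds by recursively splitting the array and merging sorted halves.
After all merges, the sorted array is [2, 9, 15, 15, 18, 20, 37, 38].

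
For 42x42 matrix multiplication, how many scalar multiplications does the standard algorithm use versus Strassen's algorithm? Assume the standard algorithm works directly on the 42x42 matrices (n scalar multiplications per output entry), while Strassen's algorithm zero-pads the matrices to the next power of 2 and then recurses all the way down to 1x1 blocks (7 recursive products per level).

Matrix multiplication for 42x42 matrices:

Strassen's algorithm requires power-of-2 dimensions. Pad 42x42 to 64x64 (next power of 2).

Standard algorithm: 42^3 = 74088 multiplications
Strassen's algorithm: 7^(log2(64)) = 7^6 = 117649 multiplications
Difference: 74088 - 117649 = -43561 (Strassen uses MORE here due to padding overhead — for small or just-over-power-of-2 n, padding can outweigh the per-level savings)

Standard: 74088 multiplications (42^3). Strassen: 117649 multiplications (7^6, after padding to 64x64). Strassen reduces 8 recursive multiplications to 7 at each level.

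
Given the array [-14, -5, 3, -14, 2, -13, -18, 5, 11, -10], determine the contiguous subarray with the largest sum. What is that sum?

Using Kadane's algorithm on [-14, -5, 3, -14, 2, -13, -18, 5, 11, -10]:

Scanning through the array:
Position 1 (value -5): max_ending_here = -5, max_so_far = -5
Position 2 (value 3): max_ending_here = 3, max_so_far = 3
Position 3 (value -14): max_ending_here = -11, max_so_far = 3
Position 4 (value 2): max_ending_here = 2, max_so_far = 3
Position 5 (value -13): max_ending_here = -11, max_so_far = 3
Position 6 (value -18): max_ending_here = -18, max_so_far = 3
Position 7 (value 5): max_ending_here = 5, max_so_far = 5
Position 8 (value 11): max_ending_here = 16, max_so_far = 16
Position 9 (value -10): max_ending_here = 6, max_so_far = 16

Maximum subarray: [5, 11]
Maximum sum: 16

The maximum subarray is [5, 11] with sum 16. This subarray runs from index 7 to index 8.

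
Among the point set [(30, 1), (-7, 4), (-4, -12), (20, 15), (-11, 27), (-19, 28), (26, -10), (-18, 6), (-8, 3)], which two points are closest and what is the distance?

Computing all pairwise distances among 9 points:

d((30, 1), (-7, 4)) = 37.1214
d((30, 1), (-4, -12)) = 36.4005
d((30, 1), (20, 15)) = 17.2047
d((30, 1), (-11, 27)) = 48.5489
d((30, 1), (-19, 28)) = 55.9464
d((30, 1), (26, -10)) = 11.7047
d((30, 1), (-18, 6)) = 48.2597
d((30, 1), (-8, 3)) = 38.0526
d((-7, 4), (-4, -12)) = 16.2788
d((-7, 4), (20, 15)) = 29.1548
d((-7, 4), (-11, 27)) = 23.3452
d((-7, 4), (-19, 28)) = 26.8328
d((-7, 4), (26, -10)) = 35.8469
d((-7, 4), (-18, 6)) = 11.1803
d((-7, 4), (-8, 3)) = 1.4142 <-- minimum
d((-4, -12), (20, 15)) = 36.1248
d((-4, -12), (-11, 27)) = 39.6232
d((-4, -12), (-19, 28)) = 42.72
d((-4, -12), (26, -10)) = 30.0666
d((-4, -12), (-18, 6)) = 22.8035
d((-4, -12), (-8, 3)) = 15.5242
d((20, 15), (-11, 27)) = 33.2415
d((20, 15), (-19, 28)) = 41.1096
d((20, 15), (26, -10)) = 25.7099
d((20, 15), (-18, 6)) = 39.0512
d((20, 15), (-8, 3)) = 30.4631
d((-11, 27), (-19, 28)) = 8.0623
d((-11, 27), (26, -10)) = 52.3259
d((-11, 27), (-18, 6)) = 22.1359
d((-11, 27), (-8, 3)) = 24.1868
d((-19, 28), (26, -10)) = 58.8982
d((-19, 28), (-18, 6)) = 22.0227
d((-19, 28), (-8, 3)) = 27.313
d((26, -10), (-18, 6)) = 46.8188
d((26, -10), (-8, 3)) = 36.4005
d((-18, 6), (-8, 3)) = 10.4403

Closest pair: (-7, 4) and (-8, 3) with distance 1.4142

The closest pair is (-7, 4) and (-8, 3) with Euclidean distance 1.4142. For 9 points, brute-force pairwise comparison is shown above. For large n, the divide-and-conquer algorithm (sort by x, recurse on halves, check the dividing strip) achieves O(n log n).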